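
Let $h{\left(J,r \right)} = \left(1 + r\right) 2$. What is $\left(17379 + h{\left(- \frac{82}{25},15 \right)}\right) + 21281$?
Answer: $38692$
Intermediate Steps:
$h{\left(J,r \right)} = 2 + 2 r$
$\left(17379 + h{\left(- \frac{82}{25},15 \right)}\right) + 21281 = \left(17379 + \left(2 + 2 \cdot 15\right)\right) + 21281 = \left(17379 + \left(2 + 30\right)\right) + 21281 = \left(17379 + 32\right) + 21281 = 17411 + 21281 = 38692$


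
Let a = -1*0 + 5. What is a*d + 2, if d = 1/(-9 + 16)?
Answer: 19/7 ≈ 2.7143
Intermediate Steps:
a = 5 (a = 0 + 5 = 5)
d = 1/7 ≈ 0.14286
a*d + 2 = 5*(1/7) + 2 = 5/7 + 2 = 19/7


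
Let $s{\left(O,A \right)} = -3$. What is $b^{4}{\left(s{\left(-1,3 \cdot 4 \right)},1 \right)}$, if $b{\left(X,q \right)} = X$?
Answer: $81$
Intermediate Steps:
$b^{4}{\left(s{\left(-1,3 \cdot 4 \right)},1 \right)} = \left(-3\right)^{4} = 81$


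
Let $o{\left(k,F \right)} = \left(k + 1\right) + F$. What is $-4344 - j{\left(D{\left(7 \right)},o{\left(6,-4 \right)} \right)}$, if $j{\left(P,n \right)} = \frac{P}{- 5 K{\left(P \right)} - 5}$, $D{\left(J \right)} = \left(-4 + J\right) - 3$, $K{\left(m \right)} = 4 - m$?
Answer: $-4344$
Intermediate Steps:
$D{\left(J \right)} = -7 + J$
$o{\left(k,F \right)} = 1 + F + k$ ($o{\left(k,F \right)} = \left(1 + k\right) + F = 1 + F + k$)
$j{\left(P,n \right)} = \frac{P}{-25 + 5 P}$ ($j{\left(P,n \right)} = \frac{P}{- 5 \left(4 - P\right) - 5} = \frac{P}{\left(-20 + 5 P\right) - 5} = \frac{P}{-25 + 5 P}$)
$-4344 - j{\left(D{\left(7 \right)},o{\left(6,-4 \right)} \right)} = -4344 - \frac{-7 + 7}{5 \left(-5 + \left(-7 + 7\right)\right)} = -4344 - \frac{1}{5} \cdot 0 \frac{1}{-5 + 0} = -4344 - \frac{1}{5} \cdot 0 \frac{1}{-5} = -4344 - \frac{1}{5} \cdot 0 \left(- \frac{1}{5}\right) = -4344 - 0 = -4344 + 0 = -4344$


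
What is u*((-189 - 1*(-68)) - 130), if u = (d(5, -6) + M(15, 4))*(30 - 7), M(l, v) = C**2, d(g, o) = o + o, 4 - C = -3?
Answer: -213601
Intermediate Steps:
C = 7 (C = 4 - 1*(-3) = 4 + 3 = 7)
d(g, o) = 2*o
M(l, v) = 49 (M(l, v) = 7**2 = 49)
u = 851 (u = (2*(-6) + 49)*(30 - 7) = (-12 + 49)*23 = 37*23 = 851)
u*((-189 - 1*(-68)) - 130) = 851*((-189 - 1*(-68)) - 130) = 851*((-189 + 68) - 130) = 851*(-121 - 130) = 851*(-251) = -213601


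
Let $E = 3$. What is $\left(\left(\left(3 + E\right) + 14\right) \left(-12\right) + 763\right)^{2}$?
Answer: $273529$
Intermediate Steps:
$\left(\left(\left(3 + E\right) + 14\right) \left(-12\right) + 763\right)^{2} = \left(\left(\left(3 + 3\right) + 14\right) \left(-12\right) + 763\right)^{2} = \left(\left(6 + 14\right) \left(-12\right) + 763\right)^{2} = \left(20 \left(-12\right) + 763\right)^{2} = \left(-240 + 763\right)^{2} = 523^{2} = 273529$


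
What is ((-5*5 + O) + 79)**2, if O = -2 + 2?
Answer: 2916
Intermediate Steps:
O = 0
((-5*5 + O) + 79)**2 = ((-5*5 + 0) + 79)**2 = ((-25 + 0) + 79)**2 = (-25 + 79)**2 = 54**2 = 2916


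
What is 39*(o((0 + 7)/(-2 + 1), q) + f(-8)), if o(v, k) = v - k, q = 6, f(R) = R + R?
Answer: -1131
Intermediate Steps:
f(R) = 2*R
39*(o((0 + 7)/(-2 + 1), q) + f(-8)) = 39*(((0 + 7)/(-2 + 1) - 1*6) + 2*(-8)) = 39*((7/(-1) - 6) - 16) = 39*((7*(-1) - 6) - 16) = 39*((-7 - 6) - 16) = 39*(-13 - 16) = 39*(-29) = -1131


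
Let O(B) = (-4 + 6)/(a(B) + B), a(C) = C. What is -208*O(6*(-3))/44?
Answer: 26/99 ≈ 0.26263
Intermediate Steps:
O(B) = 1/B (O(B) = (-4 + 6)/(B + B) = 2/((2*B)) = 2*(1/(2*B)) = 1/B)
-208*O(6*(-3))/44 = -208/((6*(-3))*44) = -208/((-18)*44) = -(-104)/(9*44) = -208*(-1/792) = 26/99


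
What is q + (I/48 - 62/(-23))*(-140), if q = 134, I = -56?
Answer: -5524/69 ≈ -80.058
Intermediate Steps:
q + (I/48 - 62/(-23))*(-140) = 134 + (-56/48 - 62/(-23))*(-140) = 134 + (-56*1/48 - 62*(-1/23))*(-140) = 134 + (-7/6 + 62/23)*(-140) = 134 + (211/138)*(-140) = 134 - 14770/69 = -5524/69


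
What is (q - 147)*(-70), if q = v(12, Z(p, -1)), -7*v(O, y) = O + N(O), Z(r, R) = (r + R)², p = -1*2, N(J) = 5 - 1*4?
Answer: 10420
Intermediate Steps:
N(J) = 1 (N(J) = 5 - 4 = 1)
p = -2
Z(r, R) = (R + r)²
v(O, y) = -⅐ - O/7 (v(O, y) = -(O + 1)/7 = -(1 + O)/7 = -⅐ - O/7)
q = -13/7 (q = -⅐ - ⅐*12 = -⅐ - 12/7 = -13/7 ≈ -1.8571)
(q - 147)*(-70) = (-13/7 - 147)*(-70) = -1042/7*(-70) = 10420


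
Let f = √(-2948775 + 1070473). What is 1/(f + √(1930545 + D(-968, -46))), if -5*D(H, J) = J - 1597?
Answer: 5/(4*√3016990 + 5*I*√1878302) ≈ 0.00036479 - 0.00035979*I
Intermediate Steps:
D(H, J) = 1597/5 - J/5 (D(H, J) = -(J - 1597)/5 = -(-1597 + J)/5 = 1597/5 - J/5)
f = I*√1878302 (f = √(-1878302) = I*√1878302 ≈ 1370.5*I)
1/(f + √(1930545 + D(-968, -46))) = 1/(I*√1878302 + √(1930545 + (1597/5 - ⅕*(-46)))) = 1/(I*√1878302 + √(1930545 + (1597/5 + 46/5))) = 1/(I*√1878302 + √(1930545 + 1643/5)) = 1/(I*√1878302 + √(9654368/5)) = 1/(I*√1878302 + 4*√3016990/5) = 1/(4*√3016990/5 + I*√1878302)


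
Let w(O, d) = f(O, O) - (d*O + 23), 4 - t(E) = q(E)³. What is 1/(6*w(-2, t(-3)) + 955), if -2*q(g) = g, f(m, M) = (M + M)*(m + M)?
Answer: 2/1841 ≈ 0.0010864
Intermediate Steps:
f(m, M) = 2*M*(M + m) (f(m, M) = (2*M)*(M + m) = 2*M*(M + m))
q(g) = -g/2
t(E) = 4 + E³/8 (t(E) = 4 - (-E/2)³ = 4 - (-1)*E³/8 = 4 + E³/8)
w(O, d) = -23 + 4*O² - O*d (w(O, d) = 2*O*(O + O) - (d*O + 23) = 2*O*(2*O) - (O*d + 23) = 4*O² - (23 + O*d) = 4*O² + (-23 - O*d) = -23 + 4*O² - O*d)
1/(6*w(-2, t(-3)) + 955) = 1/(6*(-23 + 4*(-2)² - 1*(-2)*(4 + (⅛)*(-3)³)) + 955) = 1/(6*(-23 + 4*4 - 1*(-2)*(4 + (⅛)*(-27))) + 955) = 1/(6*(-23 + 16 - 1*(-2)*(4 - 27/8)) + 955) = 1/(6*(-23 + 16 - 1*(-2)*5/8) + 955) = 1/(6*(-23 + 16 + 5/4) + 955) = 1/(6*(-23/4) + 955) = 1/(-69/2 + 955) = 1/(1841/2) = 2/1841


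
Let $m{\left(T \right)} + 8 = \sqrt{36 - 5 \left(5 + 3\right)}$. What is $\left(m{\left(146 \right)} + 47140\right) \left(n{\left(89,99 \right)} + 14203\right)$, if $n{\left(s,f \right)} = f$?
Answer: $674081864 + 28604 i \approx 6.7408 \cdot 10^{8} + 28604.0 i$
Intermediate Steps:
$m{\left(T \right)} = -8 + 2 i$ ($m{\left(T \right)} = -8 + \sqrt{36 - 5 \left(5 + 3\right)} = -8 + \sqrt{36 - 40} = -8 + \sqrt{-4} = -8 + 2 i$)
$\left(m{\left(146 \right)} + 47140\right) \left(n{\left(89,99 \right)} + 14203\right) = \left(\left(-8 + 2 i\right) + 47140\right) \left(99 + 14203\right) = \left(47132 + 2 i\right) 14302 = 674081864 + 28604 i$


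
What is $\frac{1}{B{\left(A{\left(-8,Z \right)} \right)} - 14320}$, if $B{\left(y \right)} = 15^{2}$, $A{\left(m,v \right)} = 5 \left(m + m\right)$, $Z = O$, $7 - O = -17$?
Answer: $- \frac{1}{14095} \approx -7.0947 \cdot 10^{-5}$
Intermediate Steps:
$O = 24$ ($O = 7 - -17 = 7 + 17 = 24$)
$Z = 24$
$A{\left(m,v \right)} = 10 m$ ($A{\left(m,v \right)} = 5 \cdot 2 m = 10 m$)
$B{\left(y \right)} = 225$
$\frac{1}{B{\left(A{\left(-8,Z \right)} \right)} - 14320} = \frac{1}{225 - 14320} = \frac{1}{-14095} = - \frac{1}{14095}$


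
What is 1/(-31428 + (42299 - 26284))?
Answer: -1/15413 ≈ -6.4880e-5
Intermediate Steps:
1/(-31428 + (42299 - 26284)) = 1/(-31428 + 16015) = 1/(-15413) = -1/15413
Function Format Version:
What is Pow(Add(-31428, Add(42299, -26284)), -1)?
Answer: Rational(-1, 15413) ≈ -6.4880e-5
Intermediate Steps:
Pow(Add(-31428, Add(42299, -26284)), -1) = Pow(Add(-31428, 16015), -1) = Pow(-15413, -1) = Rational(-1, 15413)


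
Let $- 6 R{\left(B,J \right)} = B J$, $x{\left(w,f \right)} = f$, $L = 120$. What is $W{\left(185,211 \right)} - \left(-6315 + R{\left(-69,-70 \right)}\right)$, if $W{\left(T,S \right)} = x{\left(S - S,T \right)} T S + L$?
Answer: $7228715$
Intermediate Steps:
$R{\left(B,J \right)} = - \frac{B J}{6}$
$W{\left(T,S \right)} = 120 + S T^{2}$ ($W{\left(T,S \right)} = T T S + 120 = T^{2} S + 120 = S T^{2} + 120 = 120 + S T^{2}$)
$W{\left(185,211 \right)} - \left(-6315 + R{\left(-69,-70 \right)}\right) = \left(120 + 211 \cdot 185^{2}\right) + \left(\left(10833 - \left(- \frac{1}{6}\right) \left(-69\right) \left(-70\right)\right) - 4518\right) = \left(120 + 211 \cdot 34225\right) + \left(\left(10833 - -805\right) - 4518\right) = \left(120 + 7221475\right) + \left(\left(10833 + 805\right) - 4518\right) = 7221595 + \left(11638 - 4518\right) = 7221595 + 7120 = 7228715$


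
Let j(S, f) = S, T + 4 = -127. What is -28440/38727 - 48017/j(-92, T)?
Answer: 206326431/395876 ≈ 521.19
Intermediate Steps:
T = -131 (T = -4 - 127 = -131)
-28440/38727 - 48017/j(-92, T) = -28440/38727 - 48017/(-92) = -28440*1/38727 - 48017*(-1/92) = -3160/4303 + 48017/92 = 206326431/395876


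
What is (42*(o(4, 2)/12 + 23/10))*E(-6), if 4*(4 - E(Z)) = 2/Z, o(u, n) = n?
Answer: 12691/30 ≈ 423.03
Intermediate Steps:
E(Z) = 4 - 1/(2*Z)
(42*(o(4, 2)/12 + 23/10))*E(-6) = (42*(2/12 + 23/10))*(4 - ½/(-6)) = (42*(2*(1/12) + 23*(⅒)))*(4 - ½*(-⅙)) = (42*(⅙ + 23/10))*(4 + 1/12) = (42*(37/15))*(49/12) = (518/5)*(49/12) = 12691/30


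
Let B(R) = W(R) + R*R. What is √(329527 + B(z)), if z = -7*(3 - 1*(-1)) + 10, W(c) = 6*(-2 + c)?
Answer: √329731 ≈ 574.22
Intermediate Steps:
W(c) = -12 + 6*c
z = -18 (z = -7*(3 + 1) + 10 = -7*4 + 10 = -28 + 10 = -18)
B(R) = -12 + R² + 6*R (B(R) = (-12 + 6*R) + R*R = (-12 + 6*R) + R² = -12 + R² + 6*R)
√(329527 + B(z)) = √(329527 + (-12 + (-18)² + 6*(-18))) = √(329527 + (-12 + 324 - 108)) = √(329527 + 204) = √329731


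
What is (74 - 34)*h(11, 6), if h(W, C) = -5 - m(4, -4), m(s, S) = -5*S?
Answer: -1000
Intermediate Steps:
h(W, C) = -25 (h(W, C) = -5 - (-5)*(-4) = -5 - 1*20 = -5 - 20 = -25)
(74 - 34)*h(11, 6) = (74 - 34)*(-25) = 40*(-25) = -1000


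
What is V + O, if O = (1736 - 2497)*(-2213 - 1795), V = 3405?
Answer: 3053493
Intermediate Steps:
O = 3050088 (O = -761*(-4008) = 3050088)
V + O = 3405 + 3050088 = 3053493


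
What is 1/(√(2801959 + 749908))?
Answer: √3551867/3551867 ≈ 0.00053061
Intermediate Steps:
1/(√(2801959 + 749908)) = 1/(√3551867) = √3551867/3551867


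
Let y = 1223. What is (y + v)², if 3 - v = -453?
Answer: 2819041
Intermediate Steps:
v = 456 (v = 3 - 1*(-453) = 3 + 453 = 456)
(y + v)² = (1223 + 456)² = 1679² = 2819041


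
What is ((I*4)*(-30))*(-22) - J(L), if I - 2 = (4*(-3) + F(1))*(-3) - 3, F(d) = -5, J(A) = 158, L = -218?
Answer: 131842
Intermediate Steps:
I = 50 (I = 2 + ((4*(-3) - 5)*(-3) - 3) = 2 + ((-12 - 5)*(-3) - 3) = 2 + (-17*(-3) - 3) = 2 + (51 - 3) = 2 + 48 = 50)
((I*4)*(-30))*(-22) - J(L) = ((50*4)*(-30))*(-22) - 1*158 = (200*(-30))*(-22) - 158 = -6000*(-22) - 158 = 132000 - 158 = 131842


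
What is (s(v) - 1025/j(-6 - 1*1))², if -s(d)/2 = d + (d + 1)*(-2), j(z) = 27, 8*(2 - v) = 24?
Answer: 942841/729 ≈ 1293.3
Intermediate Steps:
v = -1 (v = 2 - ⅛*24 = 2 - 3 = -1)
s(d) = 4 + 2*d (s(d) = -2*(d + (d + 1)*(-2)) = -2*(d + (1 + d)*(-2)) = -2*(d + (-2 - 2*d)) = -2*(-2 - d) = 4 + 2*d)
(s(v) - 1025/j(-6 - 1*1))² = ((4 + 2*(-1)) - 1025/27)² = ((4 - 2) - 1025*1/27)² = (2 - 1025/27)² = (-971/27)² = 942841/729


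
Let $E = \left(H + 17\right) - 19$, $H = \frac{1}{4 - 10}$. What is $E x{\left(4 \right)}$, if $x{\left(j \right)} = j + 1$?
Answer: $- \frac{65}{6} \approx -10.833$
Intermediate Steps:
$H = - \frac{1}{6}$ ($H = \frac{1}{-6} = - \frac{1}{6} \approx -0.16667$)
$x{\left(j \right)} = 1 + j$
$E = - \frac{13}{6}$ ($E = \left(- \frac{1}{6} + 17\right) - 19 = \frac{101}{6} - 19 = - \frac{13}{6} \approx -2.1667$)
$E x{\left(4 \right)} = - \frac{13 \left(1 + 4\right)}{6} = \left(- \frac{13}{6}\right) 5 = - \frac{65}{6}$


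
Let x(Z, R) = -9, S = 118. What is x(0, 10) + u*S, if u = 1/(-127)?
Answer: -1261/127 ≈ -9.9291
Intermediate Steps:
u = -1/127 ≈ -0.0078740
x(0, 10) + u*S = -9 - 1/127*118 = -9 - 118/127 = -1261/127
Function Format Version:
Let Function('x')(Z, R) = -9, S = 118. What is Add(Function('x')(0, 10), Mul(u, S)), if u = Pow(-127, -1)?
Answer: Rational(-1261, 127) ≈ -9.9291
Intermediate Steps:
u = Rational(-1, 127) ≈ -0.0078740
Add(Function('x')(0, 10), Mul(u, S)) = Add(-9, Mul(Rational(-1, 127), 118)) = Add(-9, Rational(-118, 127)) = Rational(-1261, 127)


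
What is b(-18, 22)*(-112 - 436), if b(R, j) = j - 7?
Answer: -8220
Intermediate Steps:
b(R, j) = -7 + j
b(-18, 22)*(-112 - 436) = (-7 + 22)*(-112 - 436) = 15*(-548) = -8220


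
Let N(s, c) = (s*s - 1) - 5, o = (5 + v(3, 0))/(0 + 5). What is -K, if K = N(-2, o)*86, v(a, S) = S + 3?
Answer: 172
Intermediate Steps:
v(a, S) = 3 + S
o = 8/5 (o = (5 + (3 + 0))/(0 + 5) = (5 + 3)/5 = 8*(⅕) = 8/5 ≈ 1.6000)
N(s, c) = -6 + s² (N(s, c) = (s² - 1) - 5 = (-1 + s²) - 5 = -6 + s²)
K = -172 (K = (-6 + (-2)²)*86 = (-6 + 4)*86 = -2*86 = -172)
-K = -1*(-172) = 172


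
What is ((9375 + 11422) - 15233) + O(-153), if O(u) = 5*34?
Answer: 5734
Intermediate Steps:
O(u) = 170
((9375 + 11422) - 15233) + O(-153) = ((9375 + 11422) - 15233) + 170 = (20797 - 15233) + 170 = 5564 + 170 = 5734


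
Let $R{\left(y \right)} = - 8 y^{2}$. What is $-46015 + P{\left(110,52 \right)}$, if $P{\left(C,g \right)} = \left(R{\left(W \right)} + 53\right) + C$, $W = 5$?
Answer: $-46052$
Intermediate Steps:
$P{\left(C,g \right)} = -147 + C$ ($P{\left(C,g \right)} = \left(- 8 \cdot 5^{2} + 53\right) + C = \left(\left(-8\right) 25 + 53\right) + C = \left(-200 + 53\right) + C = -147 + C$)
$-46015 + P{\left(110,52 \right)} = -46015 + \left(-147 + 110\right) = -46015 - 37 = -46052$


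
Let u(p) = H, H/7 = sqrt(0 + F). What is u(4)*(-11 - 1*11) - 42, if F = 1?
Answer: -196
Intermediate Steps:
H = 7 (H = 7*sqrt(0 + 1) = 7*sqrt(1) = 7*1 = 7)
u(p) = 7
u(4)*(-11 - 1*11) - 42 = 7*(-11 - 1*11) - 42 = 7*(-11 - 11) - 42 = 7*(-22) - 42 = -154 - 42 = -196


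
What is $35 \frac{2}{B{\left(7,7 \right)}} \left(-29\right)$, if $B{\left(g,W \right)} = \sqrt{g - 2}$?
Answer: $- 406 \sqrt{5} \approx -907.84$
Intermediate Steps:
$B{\left(g,W \right)} = \sqrt{-2 + g}$
$35 \frac{2}{B{\left(7,7 \right)}} \left(-29\right) = 35 \frac{2}{\sqrt{-2 + 7}} \left(-29\right) = 35 \frac{2}{\sqrt{5}} \left(-29\right) = 35 \cdot 2 \frac{\sqrt{5}}{5} \left(-29\right) = 35 \frac{2 \sqrt{5}}{5} \left(-29\right) = 14 \sqrt{5} \left(-29\right) = - 406 \sqrt{5}$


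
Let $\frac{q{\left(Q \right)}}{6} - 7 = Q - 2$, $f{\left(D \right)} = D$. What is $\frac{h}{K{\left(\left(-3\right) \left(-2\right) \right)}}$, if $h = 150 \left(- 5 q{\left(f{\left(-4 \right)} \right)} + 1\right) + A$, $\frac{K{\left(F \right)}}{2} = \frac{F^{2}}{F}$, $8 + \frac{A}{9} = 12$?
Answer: $- \frac{719}{2} \approx -359.5$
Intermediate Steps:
$q{\left(Q \right)} = 30 + 6 Q$ ($q{\left(Q \right)} = 42 + 6 \left(Q - 2\right) = 42 + 6 \left(-2 + Q\right) = 42 + \left(-12 + 6 Q\right) = 30 + 6 Q$)
$A = 36$ ($A = -72 + 9 \cdot 12 = -72 + 108 = 36$)
$K{\left(F \right)} = 2 F$ ($K{\left(F \right)} = 2 \frac{F^{2}}{F} = 2 F$)
$h = -4314$ ($h = 150 \left(- 5 \left(30 + 6 \left(-4\right)\right) + 1\right) + 36 = 150 \left(- 5 \left(30 - 24\right) + 1\right) + 36 = 150 \left(\left(-5\right) 6 + 1\right) + 36 = 150 \left(-30 + 1\right) + 36 = 150 \left(-29\right) + 36 = -4350 + 36 = -4314$)
$\frac{h}{K{\left(\left(-3\right) \left(-2\right) \right)}} = - \frac{4314}{2 \left(\left(-3\right) \left(-2\right)\right)} = - \frac{4314}{2 \cdot 6} = - \frac{4314}{12} = \left(-4314\right) \frac{1}{12} = - \frac{719}{2}$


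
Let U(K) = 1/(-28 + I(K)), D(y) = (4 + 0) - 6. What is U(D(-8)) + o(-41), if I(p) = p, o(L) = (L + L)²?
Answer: 201719/30 ≈ 6724.0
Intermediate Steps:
D(y) = -2 (D(y) = 4 - 6 = -2)
o(L) = 4*L² (o(L) = (2*L)² = 4*L²)
U(K) = 1/(-28 + K)
U(D(-8)) + o(-41) = 1/(-28 - 2) + 4*(-41)² = 1/(-30) + 4*1681 = -1/30 + 6724 = 201719/30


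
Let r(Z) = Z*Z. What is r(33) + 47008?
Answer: 48097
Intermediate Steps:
r(Z) = Z**2
r(33) + 47008 = 33**2 + 47008 = 1089 + 47008 = 48097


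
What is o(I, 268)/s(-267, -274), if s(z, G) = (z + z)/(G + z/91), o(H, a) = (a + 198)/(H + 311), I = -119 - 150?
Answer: 5871833/1020474 ≈ 5.7540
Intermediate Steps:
I = -269
o(H, a) = (198 + a)/(311 + H)
s(z, G) = 2*z/(G + z/91) (s(z, G) = (2*z)/(G + z*(1/91)) = (2*z)/(G + z/91) = 2*z/(G + z/91))
o(I, 268)/s(-267, -274) = ((198 + 268)/(311 - 269))/((182*(-267)/(-267 + 91*(-274)))) = (466/42)/((182*(-267)/(-267 - 24934))) = ((1/42)*466)/((182*(-267)/(-25201))) = 233/(21*((182*(-267)*(-1/25201)))) = 233/(21*(48594/25201)) = (233/21)*(25201/48594) = 5871833/1020474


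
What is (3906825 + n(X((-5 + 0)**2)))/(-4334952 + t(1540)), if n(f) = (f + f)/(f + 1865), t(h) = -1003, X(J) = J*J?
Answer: -194559910/215930559 ≈ -0.90103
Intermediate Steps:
X(J) = J**2
n(f) = 2*f/(1865 + f) (n(f) = (2*f)/(1865 + f) = 2*f/(1865 + f))
(3906825 + n(X((-5 + 0)**2)))/(-4334952 + t(1540)) = (3906825 + 2*((-5 + 0)**2)**2/(1865 + ((-5 + 0)**2)**2))/(-4334952 - 1003) = (3906825 + 2*((-5)**2)**2/(1865 + ((-5)**2)**2))/(-4335955) = (3906825 + 2*25**2/(1865 + 25**2))*(-1/4335955) = (3906825 + 2*625/(1865 + 625))*(-1/4335955) = (3906825 + 2*625/2490)*(-1/4335955) = (3906825 + 2*625*(1/2490))*(-1/4335955) = (3906825 + 125/249)*(-1/4335955) = (972799550/249)*(-1/4335955) = -194559910/215930559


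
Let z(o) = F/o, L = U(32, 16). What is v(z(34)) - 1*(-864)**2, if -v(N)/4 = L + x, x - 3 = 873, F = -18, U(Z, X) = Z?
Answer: -750128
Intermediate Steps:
L = 32
x = 876 (x = 3 + 873 = 876)
z(o) = -18/o
v(N) = -3632 (v(N) = -4*(32 + 876) = -4*908 = -3632)
v(z(34)) - 1*(-864)**2 = -3632 - 1*(-864)**2 = -3632 - 1*746496 = -3632 - 746496 = -750128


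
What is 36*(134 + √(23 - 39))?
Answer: 4824 + 144*I ≈ 4824.0 + 144.0*I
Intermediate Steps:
36*(134 + √(23 - 39)) = 36*(134 + √(-16)) = 36*(134 + 4*I) = 4824 + 144*I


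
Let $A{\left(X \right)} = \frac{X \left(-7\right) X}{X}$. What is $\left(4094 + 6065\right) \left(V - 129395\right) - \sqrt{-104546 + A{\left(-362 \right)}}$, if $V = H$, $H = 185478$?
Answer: $569747197 - 2 i \sqrt{25503} \approx 5.6975 \cdot 10^{8} - 319.39 i$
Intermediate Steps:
$V = 185478$
$A{\left(X \right)} = - 7 X$ ($A{\left(X \right)} = \frac{- 7 X X}{X} = \frac{\left(-7\right) X^{2}}{X} = - 7 X$)
$\left(4094 + 6065\right) \left(V - 129395\right) - \sqrt{-104546 + A{\left(-362 \right)}} = \left(4094 + 6065\right) \left(185478 - 129395\right) - \sqrt{-104546 - -2534} = 10159 \cdot 56083 - \sqrt{-104546 + 2534} = 569747197 - \sqrt{-102012} = 569747197 - 2 i \sqrt{25503}$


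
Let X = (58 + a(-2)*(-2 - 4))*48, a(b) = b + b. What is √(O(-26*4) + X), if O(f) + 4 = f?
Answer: 2*√957 ≈ 61.871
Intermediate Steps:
a(b) = 2*b
O(f) = -4 + f
X = 3936 (X = (58 + (2*(-2))*(-2 - 4))*48 = (58 - 4*(-6))*48 = (58 + 24)*48 = 82*48 = 3936)
√(O(-26*4) + X) = √((-4 - 26*4) + 3936) = √((-4 - 104) + 3936) = √(-108 + 3936) = √3828 = 2*√957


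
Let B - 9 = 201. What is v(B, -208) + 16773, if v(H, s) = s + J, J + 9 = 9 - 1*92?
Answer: 16473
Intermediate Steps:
B = 210 (B = 9 + 201 = 210)
J = -92 (J = -9 + (9 - 1*92) = -9 + (9 - 92) = -9 - 83 = -92)
v(H, s) = -92 + s (v(H, s) = s - 92 = -92 + s)
v(B, -208) + 16773 = (-92 - 208) + 16773 = -300 + 16773 = 16473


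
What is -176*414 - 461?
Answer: -73325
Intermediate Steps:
-176*414 - 461 = -72864 - 461 = -73325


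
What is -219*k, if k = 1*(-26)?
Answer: 5694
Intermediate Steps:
k = -26
-219*k = -219*(-26) = 5694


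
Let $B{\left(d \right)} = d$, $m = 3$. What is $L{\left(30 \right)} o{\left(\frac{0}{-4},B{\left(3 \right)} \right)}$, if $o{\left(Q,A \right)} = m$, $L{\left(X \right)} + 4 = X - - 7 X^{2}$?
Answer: $18978$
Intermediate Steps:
$L{\left(X \right)} = -4 + X + 7 X^{2}$ ($L{\left(X \right)} = -4 + \left(X - - 7 X^{2}\right) = -4 + \left(X + 7 X^{2}\right) = -4 + X + 7 X^{2}$)
$o{\left(Q,A \right)} = 3$
$L{\left(30 \right)} o{\left(\frac{0}{-4},B{\left(3 \right)} \right)} = \left(-4 + 30 + 7 \cdot 30^{2}\right) 3 = \left(-4 + 30 + 7 \cdot 900\right) 3 = \left(-4 + 30 + 6300\right) 3 = 6326 \cdot 3 = 18978$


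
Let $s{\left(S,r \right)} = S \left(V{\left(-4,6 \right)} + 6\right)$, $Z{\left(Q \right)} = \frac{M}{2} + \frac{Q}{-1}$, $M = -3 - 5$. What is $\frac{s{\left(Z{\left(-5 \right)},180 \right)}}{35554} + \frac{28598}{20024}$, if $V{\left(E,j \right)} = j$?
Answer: $\frac{254253395}{177983324} \approx 1.4285$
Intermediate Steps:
$M = -8$
$Z{\left(Q \right)} = -4 - Q$ ($Z{\left(Q \right)} = - \frac{8}{2} + \frac{Q}{-1} = \left(-8\right) \frac{1}{2} + Q \left(-1\right) = -4 - Q$)
$s{\left(S,r \right)} = 12 S$ ($s{\left(S,r \right)} = S \left(6 + 6\right) = S 12 = 12 S$)
$\frac{s{\left(Z{\left(-5 \right)},180 \right)}}{35554} + \frac{28598}{20024} = \frac{12 \left(-4 - -5\right)}{35554} + \frac{28598}{20024} = 12 \left(-4 + 5\right) \frac{1}{35554} + 28598 \cdot \frac{1}{20024} = 12 \cdot 1 \cdot \frac{1}{35554} + \frac{14299}{10012} = 12 \cdot \frac{1}{35554} + \frac{14299}{10012} = \frac{6}{17777} + \frac{14299}{10012} = \frac{254253395}{177983324}$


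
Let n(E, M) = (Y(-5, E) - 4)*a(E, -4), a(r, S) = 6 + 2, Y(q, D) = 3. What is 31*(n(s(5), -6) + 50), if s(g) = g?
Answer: 1302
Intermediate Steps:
a(r, S) = 8
n(E, M) = -8 (n(E, M) = (3 - 4)*8 = -1*8 = -8)
31*(n(s(5), -6) + 50) = 31*(-8 + 50) = 31*42 = 1302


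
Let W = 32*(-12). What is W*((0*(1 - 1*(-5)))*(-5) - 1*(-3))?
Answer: -1152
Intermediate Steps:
W = -384
W*((0*(1 - 1*(-5)))*(-5) - 1*(-3)) = -384*((0*(1 - 1*(-5)))*(-5) - 1*(-3)) = -384*((0*(1 + 5))*(-5) + 3) = -384*((0*6)*(-5) + 3) = -384*(0*(-5) + 3) = -384*(0 + 3) = -384*3 = -1152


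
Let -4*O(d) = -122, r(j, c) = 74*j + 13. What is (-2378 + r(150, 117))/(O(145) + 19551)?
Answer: 17470/39163 ≈ 0.44608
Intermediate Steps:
r(j, c) = 13 + 74*j
O(d) = 61/2 (O(d) = -1/4*(-122) = 61/2)
(-2378 + r(150, 117))/(O(145) + 19551) = (-2378 + (13 + 74*150))/(61/2 + 19551) = (-2378 + (13 + 11100))/(39163/2) = (-2378 + 11113)*(2/39163) = 8735*(2/39163) = 17470/39163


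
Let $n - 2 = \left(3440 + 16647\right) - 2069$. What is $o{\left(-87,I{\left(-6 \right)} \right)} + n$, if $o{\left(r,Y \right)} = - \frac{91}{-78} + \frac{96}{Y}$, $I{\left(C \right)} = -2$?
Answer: $\frac{107839}{6} \approx 17973.0$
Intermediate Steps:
$o{\left(r,Y \right)} = \frac{7}{6} + \frac{96}{Y}$ ($o{\left(r,Y \right)} = \left(-91\right) \left(- \frac{1}{78}\right) + \frac{96}{Y} = \frac{7}{6} + \frac{96}{Y}$)
$n = 18020$ ($n = 2 + \left(\left(3440 + 16647\right) - 2069\right) = 2 + \left(20087 - 2069\right) = 2 + 18018 = 18020$)
$o{\left(-87,I{\left(-6 \right)} \right)} + n = \left(\frac{7}{6} + \frac{96}{-2}\right) + 18020 = \left(\frac{7}{6} + 96 \left(- \frac{1}{2}\right)\right) + 18020 = \left(\frac{7}{6} - 48\right) + 18020 = - \frac{281}{6} + 18020 = \frac{107839}{6}$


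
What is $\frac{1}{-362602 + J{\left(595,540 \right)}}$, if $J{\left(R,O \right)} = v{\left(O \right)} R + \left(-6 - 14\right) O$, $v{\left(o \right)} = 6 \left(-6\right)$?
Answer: $- \frac{1}{394822} \approx -2.5328 \cdot 10^{-6}$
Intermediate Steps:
$v{\left(o \right)} = -36$
$J{\left(R,O \right)} = - 36 R - 20 O$ ($J{\left(R,O \right)} = - 36 R + \left(-6 - 14\right) O = - 36 R - 20 O$)
$\frac{1}{-362602 + J{\left(595,540 \right)}} = \frac{1}{-362602 - 32220} = \frac{1}{-394822} = - \frac{1}{394822}$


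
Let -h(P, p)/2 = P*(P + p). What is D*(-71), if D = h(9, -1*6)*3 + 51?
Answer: 7881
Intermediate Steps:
h(P, p) = -2*P*(P + p)
D = -111 (D = -2*9*(9 - 1*6)*3 + 51 = -2*9*(9 - 6)*3 + 51 = -2*9*3*3 + 51 = -54*3 + 51 = -162 + 51 = -111)
D*(-71) = -111*(-71) = 7881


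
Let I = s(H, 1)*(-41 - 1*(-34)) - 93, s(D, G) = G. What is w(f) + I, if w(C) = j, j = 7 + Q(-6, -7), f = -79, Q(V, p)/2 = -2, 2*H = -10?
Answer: -97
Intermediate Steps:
H = -5 (H = (½)*(-10) = -5)
Q(V, p) = -4 (Q(V, p) = 2*(-2) = -4)
I = -100 (I = 1*(-41 - 1*(-34)) - 93 = 1*(-41 + 34) - 93 = 1*(-7) - 93 = -7 - 93 = -100)
j = 3 (j = 7 - 4 = 3)
w(C) = 3
w(f) + I = 3 - 100 = -97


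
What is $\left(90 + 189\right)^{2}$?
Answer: $77841$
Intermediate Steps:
$\left(90 + 189\right)^{2} = 279^{2} = 77841$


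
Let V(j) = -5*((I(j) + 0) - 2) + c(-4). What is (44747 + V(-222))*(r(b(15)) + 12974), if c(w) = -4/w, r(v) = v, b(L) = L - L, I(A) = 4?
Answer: 580430812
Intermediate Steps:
b(L) = 0
V(j) = -9 (V(j) = -5*((4 + 0) - 2) - 4/(-4) = -5*(4 - 2) - 4*(-¼) = -5*2 + 1 = -10 + 1 = -9)
(44747 + V(-222))*(r(b(15)) + 12974) = (44747 - 9)*(0 + 12974) = 44738*12974 = 580430812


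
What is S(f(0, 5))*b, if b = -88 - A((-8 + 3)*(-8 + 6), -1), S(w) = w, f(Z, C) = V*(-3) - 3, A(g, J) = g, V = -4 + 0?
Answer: -882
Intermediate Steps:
V = -4
f(Z, C) = 9 (f(Z, C) = -4*(-3) - 3 = 12 - 3 = 9)
b = -98 (b = -88 - (-8 + 3)*(-8 + 6) = -88 - (-5)*(-2) = -88 - 1*10 = -88 - 10 = -98)
S(f(0, 5))*b = 9*(-98) = -882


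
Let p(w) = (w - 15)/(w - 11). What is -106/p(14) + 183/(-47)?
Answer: 14763/47 ≈ 314.11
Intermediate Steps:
p(w) = (-15 + w)/(-11 + w)
-106/p(14) + 183/(-47) = -106*(-11 + 14)/(-15 + 14) + 183/(-47) = -106/(-1/3) + 183*(-1/47) = -106/((⅓)*(-1)) - 183/47 = -106/(-⅓) - 183/47 = -106*(-3) - 183/47 = 318 - 183/47 = 14763/47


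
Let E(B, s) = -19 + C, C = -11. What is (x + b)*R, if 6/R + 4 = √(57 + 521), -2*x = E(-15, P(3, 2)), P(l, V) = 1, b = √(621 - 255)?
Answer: 3*(4 + 17*√2)*(15 + √366)/281 ≈ 10.218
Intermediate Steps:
b = √366 ≈ 19.131
E(B, s) = -30 (E(B, s) = -19 - 11 = -30)
x = 15 (x = -½*(-30) = 15)
R = 6/(-4 + 17*√2) (R = 6/(-4 + √(57 + 521)) = 6/(-4 + √578) = 6/(-4 + 17*√2) ≈ 0.29938)
(x + b)*R = (15 + √366)*(12/281 + 51*√2/281)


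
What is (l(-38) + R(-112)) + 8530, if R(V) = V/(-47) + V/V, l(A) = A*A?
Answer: 468937/47 ≈ 9977.4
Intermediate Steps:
l(A) = A²
R(V) = 1 - V/47 (R(V) = V*(-1/47) + 1 = -V/47 + 1 = 1 - V/47)
(l(-38) + R(-112)) + 8530 = ((-38)² + (1 - 1/47*(-112))) + 8530 = (1444 + (1 + 112/47)) + 8530 = (1444 + 159/47) + 8530 = 68027/47 + 8530 = 468937/47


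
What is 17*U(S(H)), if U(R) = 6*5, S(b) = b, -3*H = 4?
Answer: 510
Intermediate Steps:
H = -4/3 (H = -⅓*4 = -4/3 ≈ -1.3333)
U(R) = 30
17*U(S(H)) = 17*30 = 510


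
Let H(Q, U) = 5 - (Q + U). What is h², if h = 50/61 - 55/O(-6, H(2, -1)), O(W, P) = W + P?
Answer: 11937025/14884 ≈ 802.00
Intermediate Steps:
H(Q, U) = 5 - Q - U (H(Q, U) = 5 + (-Q - U) = 5 - Q - U)
O(W, P) = P + W
h = 3455/122 (h = 50/61 - 55/((5 - 1*2 - 1*(-1)) - 6) = 50*(1/61) - 55/((5 - 2 + 1) - 6) = 50/61 - 55/(4 - 6) = 50/61 - 55/(-2) = 50/61 - 55*(-½) = 50/61 + 55/2 = 3455/122 ≈ 28.320)
h² = (3455/122)² = 11937025/14884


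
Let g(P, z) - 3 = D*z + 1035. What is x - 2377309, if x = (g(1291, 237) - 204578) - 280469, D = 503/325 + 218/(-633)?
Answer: -196195325479/68575 ≈ -2.8610e+6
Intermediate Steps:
D = 247549/205725 (D = 503*(1/325) + 218*(-1/633) = 503/325 - 218/633 = 247549/205725 ≈ 1.2033)
g(P, z) = 1038 + 247549*z/205725 (g(P, z) = 3 + (247549*z/205725 + 1035) = 3 + (1035 + 247549*z/205725) = 1038 + 247549*z/205725)
x = -33171360804/68575 (x = ((1038 + (247549/205725)*237) - 204578) - 280469 = ((1038 + 19556371/68575) - 204578) - 280469 = (90737221/68575 - 204578) - 280469 = -13938199129/68575 - 280469 = -33171360804/68575 ≈ -4.8372e+5)
x - 2377309 = -33171360804/68575 - 2377309 = -196195325479/68575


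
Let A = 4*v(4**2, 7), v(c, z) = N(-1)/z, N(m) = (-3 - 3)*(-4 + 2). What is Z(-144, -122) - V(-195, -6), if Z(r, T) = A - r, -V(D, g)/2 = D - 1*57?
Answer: -2472/7 ≈ -353.14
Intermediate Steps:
N(m) = 12 (N(m) = -6*(-2) = 12)
v(c, z) = 12/z
A = 48/7 (A = 4*(12/7) = 48/7 ≈ 6.8571)
V(D, g) = 114 - 2*D (V(D, g) = -2*(D - 1*57) = -2*(D - 57) = -2*(-57 + D) = 114 - 2*D)
Z(r, T) = 48/7 - r
Z(-144, -122) - V(-195, -6) = (48/7 - 1*(-144)) - (114 - 2*(-195)) = (48/7 + 144) - (114 + 390) = 1056/7 - 1*504 = 1056/7 - 504 = -2472/7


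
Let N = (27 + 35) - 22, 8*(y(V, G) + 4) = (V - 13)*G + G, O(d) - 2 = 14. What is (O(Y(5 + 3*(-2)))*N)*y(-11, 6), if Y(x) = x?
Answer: -13600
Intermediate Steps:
O(d) = 16 (O(d) = 2 + 14 = 16)
y(V, G) = -4 + G/8 + G*(-13 + V)/8 (y(V, G) = -4 + ((V - 13)*G + G)/8 = -4 + ((-13 + V)*G + G)/8 = -4 + (G*(-13 + V) + G)/8 = -4 + (G + G*(-13 + V))/8 = -4 + (G/8 + G*(-13 + V)/8) = -4 + G/8 + G*(-13 + V)/8)
N = 40 (N = 62 - 22 = 40)
(O(Y(5 + 3*(-2)))*N)*y(-11, 6) = (16*40)*(-4 - 3/2*6 + (⅛)*6*(-11)) = 640*(-4 - 9 - 33/4) = 640*(-85/4) = -13600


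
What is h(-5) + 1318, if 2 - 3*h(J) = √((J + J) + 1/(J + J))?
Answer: 3956/3 - I*√1010/30 ≈ 1318.7 - 1.0593*I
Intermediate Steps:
h(J) = ⅔ - √(1/(2*J) + 2*J)/3 (h(J) = ⅔ - √((J + J) + 1/(J + J))/3 = ⅔ - √(2*J + 1/(2*J))/3 = ⅔ - √(1/(2*J) + 2*J)/3)
h(-5) + 1318 = (⅔ - √2*√((1 + 4*(-5)²)/(-5))/6) + 1318 = (⅔ - √2*√(-(1 + 4*25)/5)/6) + 1318 = (⅔ - √2*√(-(1 + 100)/5)/6) + 1318 = (⅔ - √2*√(-⅕*101)/6) + 1318 = (⅔ - √2*√(-101/5)/6) + 1318 = (⅔ - √2*I*√505/5/6) + 1318 = (⅔ - I*√1010/30) + 1318 = 3956/3 - I*√1010/30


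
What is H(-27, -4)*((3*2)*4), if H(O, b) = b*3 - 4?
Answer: -384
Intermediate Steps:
H(O, b) = -4 + 3*b (H(O, b) = 3*b - 4 = -4 + 3*b)
H(-27, -4)*((3*2)*4) = (-4 + 3*(-4))*((3*2)*4) = (-4 - 12)*(6*4) = -16*24 = -384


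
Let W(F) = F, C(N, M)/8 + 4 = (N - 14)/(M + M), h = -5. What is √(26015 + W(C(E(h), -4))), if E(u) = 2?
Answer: √25995 ≈ 161.23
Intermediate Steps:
C(N, M) = -32 + 4*(-14 + N)/M (C(N, M) = -32 + 8*((N - 14)/(M + M)) = -32 + 8*((-14 + N)/((2*M))) = -32 + 8*((-14 + N)*(1/(2*M))) = -32 + 8*((-14 + N)/(2*M)) = -32 + 4*(-14 + N)/M)
√(26015 + W(C(E(h), -4))) = √(26015 + 4*(-14 + 2 - 8*(-4))/(-4)) = √(26015 + 4*(-¼)*(-14 + 2 + 32)) = √(26015 + 4*(-¼)*20) = √(26015 - 20) = √25995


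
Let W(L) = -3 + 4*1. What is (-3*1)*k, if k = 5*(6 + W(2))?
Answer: -105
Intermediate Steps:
W(L) = 1 (W(L) = -3 + 4 = 1)
k = 35 (k = 5*(6 + 1) = 5*7 = 35)
(-3*1)*k = -3*1*35 = -3*35 = -105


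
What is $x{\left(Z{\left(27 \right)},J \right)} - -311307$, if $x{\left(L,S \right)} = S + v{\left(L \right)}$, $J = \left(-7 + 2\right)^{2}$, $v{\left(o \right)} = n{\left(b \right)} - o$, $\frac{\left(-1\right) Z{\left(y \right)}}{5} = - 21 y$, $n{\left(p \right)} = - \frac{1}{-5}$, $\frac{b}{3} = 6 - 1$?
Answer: $\frac{1542486}{5} \approx 3.085 \cdot 10^{5}$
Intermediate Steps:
$b = 15$ ($b = 3 \left(6 - 1\right) = 3 \cdot 5 = 15$)
$n{\left(p \right)} = \frac{1}{5}$ ($n{\left(p \right)} = \left(-1\right) \left(- \frac{1}{5}\right) = \frac{1}{5}$)
$Z{\left(y \right)} = 105 y$ ($Z{\left(y \right)} = - 5 \left(- 21 y\right) = 105 y$)
$v{\left(o \right)} = \frac{1}{5} - o$
$J = 25$ ($J = \left(-5\right)^{2} = 25$)
$x{\left(L,S \right)} = \frac{1}{5} + S - L$ ($x{\left(L,S \right)} = S - \left(- \frac{1}{5} + L\right) = \frac{1}{5} + S - L$)
$x{\left(Z{\left(27 \right)},J \right)} - -311307 = \left(\frac{1}{5} + 25 - 105 \cdot 27\right) - -311307 = \left(\frac{1}{5} + 25 - 2835\right) + 311307 = - \frac{14049}{5} + 311307 = \frac{1542486}{5}$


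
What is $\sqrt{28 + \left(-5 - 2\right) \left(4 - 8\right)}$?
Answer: $2 \sqrt{14} \approx 7.4833$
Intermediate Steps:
$\sqrt{28 + \left(-5 - 2\right) \left(4 - 8\right)} = \sqrt{28 - -28} = \sqrt{28 + 28} = \sqrt{56} = 2 \sqrt{14}$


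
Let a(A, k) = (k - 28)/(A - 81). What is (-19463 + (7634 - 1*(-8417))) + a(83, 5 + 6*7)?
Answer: -6805/2 ≈ -3402.5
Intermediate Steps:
a(A, k) = (-28 + k)/(-81 + A)
(-19463 + (7634 - 1*(-8417))) + a(83, 5 + 6*7) = (-19463 + (7634 - 1*(-8417))) + (-28 + (5 + 6*7))/(-81 + 83) = (-19463 + (7634 + 8417)) + (-28 + (5 + 42))/2 = (-19463 + 16051) + (-28 + 47)/2 = -3412 + (½)*19 = -3412 + 19/2 = -6805/2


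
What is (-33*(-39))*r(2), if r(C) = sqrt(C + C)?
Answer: 2574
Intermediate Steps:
r(C) = sqrt(2)*sqrt(C) (r(C) = sqrt(2*C) = sqrt(2)*sqrt(C))
(-33*(-39))*r(2) = (-33*(-39))*(sqrt(2)*sqrt(2)) = 1287*2 = 2574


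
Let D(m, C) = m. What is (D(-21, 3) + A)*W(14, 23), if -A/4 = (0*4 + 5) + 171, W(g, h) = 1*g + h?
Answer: -26825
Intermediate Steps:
W(g, h) = g + h
A = -704 (A = -4*((0*4 + 5) + 171) = -4*((0 + 5) + 171) = -4*(5 + 171) = -4*176 = -704)
(D(-21, 3) + A)*W(14, 23) = (-21 - 704)*(14 + 23) = -725*37 = -26825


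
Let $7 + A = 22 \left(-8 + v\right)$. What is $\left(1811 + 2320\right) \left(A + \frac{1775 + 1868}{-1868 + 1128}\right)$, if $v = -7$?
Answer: $- \frac{1045238013}{740} \approx -1.4125 \cdot 10^{6}$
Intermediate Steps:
$A = -337$ ($A = -7 + 22 \left(-8 - 7\right) = -7 + 22 \left(-15\right) = -7 - 330 = -337$)
$\left(1811 + 2320\right) \left(A + \frac{1775 + 1868}{-1868 + 1128}\right) = \left(1811 + 2320\right) \left(-337 + \frac{1775 + 1868}{-1868 + 1128}\right) = 4131 \left(-337 + \frac{3643}{-740}\right) = 4131 \left(-337 + 3643 \left(- \frac{1}{740}\right)\right) = 4131 \left(-337 - \frac{3643}{740}\right) = 4131 \left(- \frac{253023}{740}\right) = - \frac{1045238013}{740}$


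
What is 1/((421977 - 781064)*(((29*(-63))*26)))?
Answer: 1/17057350674 ≈ 5.8626e-11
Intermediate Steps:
1/((421977 - 781064)*(((29*(-63))*26))) = 1/((-359087)*((-1827*26))) = -1/359087/(-47502) = -1/359087*(-1/47502) = 1/17057350674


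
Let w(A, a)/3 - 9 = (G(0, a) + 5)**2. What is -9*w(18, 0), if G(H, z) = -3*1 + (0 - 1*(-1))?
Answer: -486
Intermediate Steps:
G(H, z) = -2 (G(H, z) = -3 + (0 + 1) = -3 + 1 = -2)
w(A, a) = 54 (w(A, a) = 27 + 3*(-2 + 5)**2 = 27 + 3*3**2 = 27 + 3*9 = 27 + 27 = 54)
-9*w(18, 0) = -9*54 = -486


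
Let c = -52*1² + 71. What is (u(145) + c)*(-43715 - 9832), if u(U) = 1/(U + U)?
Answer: -295097517/290 ≈ -1.0176e+6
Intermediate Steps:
c = 19 (c = -52*1 + 71 = -52 + 71 = 19)
u(U) = 1/(2*U)
(u(145) + c)*(-43715 - 9832) = ((½)/145 + 19)*(-43715 - 9832) = ((½)*(1/145) + 19)*(-53547) = (1/290 + 19)*(-53547) = (5511/290)*(-53547) = -295097517/290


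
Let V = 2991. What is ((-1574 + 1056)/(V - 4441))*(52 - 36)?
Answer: 4144/725 ≈ 5.7159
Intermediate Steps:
((-1574 + 1056)/(V - 4441))*(52 - 36) = ((-1574 + 1056)/(2991 - 4441))*(52 - 36) = -518/(-1450)*16 = -518*(-1/1450)*16 = (259/725)*16 = 4144/725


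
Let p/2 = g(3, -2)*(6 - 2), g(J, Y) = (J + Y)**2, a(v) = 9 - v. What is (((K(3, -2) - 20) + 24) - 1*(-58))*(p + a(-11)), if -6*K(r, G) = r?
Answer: 1722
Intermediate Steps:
K(r, G) = -r/6
p = 8 (p = 2*((3 - 2)**2*(6 - 2)) = 2*(1**2*4) = 2*(1*4) = 2*4 = 8)
(((K(3, -2) - 20) + 24) - 1*(-58))*(p + a(-11)) = (((-1/6*3 - 20) + 24) - 1*(-58))*(8 + (9 - 1*(-11))) = (((-1/2 - 20) + 24) + 58)*(8 + (9 + 11)) = ((-41/2 + 24) + 58)*(8 + 20) = (7/2 + 58)*28 = (123/2)*28 = 1722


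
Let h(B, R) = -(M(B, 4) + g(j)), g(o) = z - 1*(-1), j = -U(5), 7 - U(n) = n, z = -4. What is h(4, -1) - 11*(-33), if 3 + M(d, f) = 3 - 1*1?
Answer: 367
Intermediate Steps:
U(n) = 7 - n
j = -2 (j = -(7 - 1*5) = -(7 - 5) = -1*2 = -2)
M(d, f) = -1 (M(d, f) = -3 + (3 - 1*1) = -3 + (3 - 1) = -3 + 2 = -1)
g(o) = -3 (g(o) = -4 - 1*(-1) = -4 + 1 = -3)
h(B, R) = 4 (h(B, R) = -(-1 - 3) = -1*(-4) = 4)
h(4, -1) - 11*(-33) = 4 - 11*(-33) = 4 + 363 = 367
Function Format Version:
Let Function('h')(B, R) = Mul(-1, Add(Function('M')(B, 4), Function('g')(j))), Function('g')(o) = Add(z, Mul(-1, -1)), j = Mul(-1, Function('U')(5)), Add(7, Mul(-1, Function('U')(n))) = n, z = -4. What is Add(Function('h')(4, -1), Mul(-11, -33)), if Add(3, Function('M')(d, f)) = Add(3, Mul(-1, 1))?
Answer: 367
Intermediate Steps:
Function('U')(n) = Add(7, Mul(-1, n))
j = -2 (j = Mul(-1, Add(7, Mul(-1, 5))) = Mul(-1, Add(7, -5)) = Mul(-1, 2) = -2)
Function('M')(d, f) = -1 (Function('M')(d, f) = Add(-3, Add(3, Mul(-1, 1))) = Add(-3, Add(3, -1)) = Add(-3, 2) = -1)
Function('g')(o) = -3 (Function('g')(o) = Add(-4, Mul(-1, -1)) = Add(-4, 1) = -3)
Function('h')(B, R) = 4 (Function('h')(B, R) = Mul(-1, Add(-1, -3)) = Mul(-1, -4) = 4)
Add(Function('h')(4, -1), Mul(-11, -33)) = Add(4, Mul(-11, -33)) = Add(4, 363) = 367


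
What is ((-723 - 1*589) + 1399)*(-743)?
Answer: -64641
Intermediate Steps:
((-723 - 1*589) + 1399)*(-743) = ((-723 - 589) + 1399)*(-743) = (-1312 + 1399)*(-743) = 87*(-743) = -64641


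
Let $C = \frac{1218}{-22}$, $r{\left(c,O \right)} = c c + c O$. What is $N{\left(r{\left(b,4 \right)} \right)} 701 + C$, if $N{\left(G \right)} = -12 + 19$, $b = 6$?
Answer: $\frac{53368}{11} \approx 4851.6$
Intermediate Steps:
$r{\left(c,O \right)} = c^{2} + O c$
$N{\left(G \right)} = 7$
$C = - \frac{609}{11}$ ($C = 1218 \left(- \frac{1}{22}\right) = - \frac{609}{11} \approx -55.364$)
$N{\left(r{\left(b,4 \right)} \right)} 701 + C = 7 \cdot 701 - \frac{609}{11} = 4907 - \frac{609}{11} = \frac{53368}{11}$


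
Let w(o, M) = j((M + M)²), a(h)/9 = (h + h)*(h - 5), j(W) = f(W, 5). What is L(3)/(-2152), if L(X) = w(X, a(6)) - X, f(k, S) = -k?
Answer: 46659/2152 ≈ 21.682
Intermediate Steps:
j(W) = -W
a(h) = 18*h*(-5 + h) (a(h) = 9*((h + h)*(h - 5)) = 9*((2*h)*(-5 + h)) = 9*(2*h*(-5 + h)) = 18*h*(-5 + h))
w(o, M) = -4*M² (w(o, M) = -(M + M)² = -(2*M)² = -4*M²)
L(X) = -46656 - X (L(X) = -4*11664*(-5 + 6)² - X = -4*(18*6*1)² - X = -4*108² - X = -4*11664 - X = -46656 - X)
L(3)/(-2152) = (-46656 - 1*3)/(-2152) = (-46656 - 3)*(-1/2152) = -46659*(-1/2152) = 46659/2152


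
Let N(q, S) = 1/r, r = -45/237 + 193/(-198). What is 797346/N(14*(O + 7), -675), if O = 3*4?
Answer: -73359859/79 ≈ -9.2861e+5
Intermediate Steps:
O = 12
r = -18217/15642 (r = -45*1/237 + 193*(-1/198) = -15/79 - 193/198 = -18217/15642 ≈ -1.1646)
N(q, S) = -15642/18217 (N(q, S) = 1/(-18217/15642) = -15642/18217)
797346/N(14*(O + 7), -675) = 797346/(-15642/18217) = 797346*(-18217/15642) = -73359859/79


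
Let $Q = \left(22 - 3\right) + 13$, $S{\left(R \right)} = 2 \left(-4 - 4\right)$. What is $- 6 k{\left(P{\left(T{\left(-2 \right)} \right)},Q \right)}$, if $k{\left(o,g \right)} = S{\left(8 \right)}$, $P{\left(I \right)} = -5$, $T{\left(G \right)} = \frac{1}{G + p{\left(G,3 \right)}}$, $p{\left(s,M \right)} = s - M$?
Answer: $96$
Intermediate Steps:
$T{\left(G \right)} = \frac{1}{-3 + 2 G}$ ($T{\left(G \right)} = \frac{1}{G + \left(G - 3\right)} = \frac{1}{G + \left(-3 + G\right)} = \frac{1}{-3 + 2 G}$)
$S{\left(R \right)} = -16$ ($S{\left(R \right)} = 2 \left(-8\right) = -16$)
$Q = 32$ ($Q = 19 + 13 = 32$)
$k{\left(o,g \right)} = -16$
$- 6 k{\left(P{\left(T{\left(-2 \right)} \right)},Q \right)} = \left(-6\right) \left(-16\right) = 96$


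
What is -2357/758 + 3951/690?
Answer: 114044/43585 ≈ 2.6166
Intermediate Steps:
-2357/758 + 3951/690 = -2357*1/758 + 3951*(1/690) = -2357/758 + 1317/230 = 114044/43585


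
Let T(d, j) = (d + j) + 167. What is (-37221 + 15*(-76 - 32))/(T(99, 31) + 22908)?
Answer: -12947/7735 ≈ -1.6738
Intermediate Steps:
T(d, j) = 167 + d + j
(-37221 + 15*(-76 - 32))/(T(99, 31) + 22908) = (-37221 + 15*(-76 - 32))/((167 + 99 + 31) + 22908) = (-37221 + 15*(-108))/(297 + 22908) = (-37221 - 1620)/23205 = -38841*1/23205 = -12947/7735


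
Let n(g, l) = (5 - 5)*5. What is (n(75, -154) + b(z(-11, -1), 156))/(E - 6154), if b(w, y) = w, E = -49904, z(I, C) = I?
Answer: 11/56058 ≈ 0.00019623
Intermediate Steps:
n(g, l) = 0 (n(g, l) = 0*5 = 0)
(n(75, -154) + b(z(-11, -1), 156))/(E - 6154) = (0 - 11)/(-49904 - 6154) = -11/(-56058) = -11*(-1/56058) = 11/56058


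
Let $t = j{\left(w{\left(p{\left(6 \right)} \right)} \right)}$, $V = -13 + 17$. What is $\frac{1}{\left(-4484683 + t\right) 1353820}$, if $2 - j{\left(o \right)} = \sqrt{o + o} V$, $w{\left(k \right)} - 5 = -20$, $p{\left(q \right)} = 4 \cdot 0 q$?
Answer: $\frac{i}{1353820 \left(- 4484681 i + 4 \sqrt{30}\right)} \approx -1.6471 \cdot 10^{-13} + 8.0463 \cdot 10^{-19} i$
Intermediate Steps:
$V = 4$
$p{\left(q \right)} = 0$ ($p{\left(q \right)} = 0 q = 0$)
$w{\left(k \right)} = -15$ ($w{\left(k \right)} = 5 - 20 = -15$)
$j{\left(o \right)} = 2 - 4 \sqrt{2} \sqrt{o}$ ($j{\left(o \right)} = 2 - \sqrt{o + o} 4 = 2 - \sqrt{2 o} 4 = 2 - \sqrt{2} \sqrt{o} 4 = 2 - 4 \sqrt{2} \sqrt{o}$)
$t = 2 - 4 i \sqrt{30}$ ($t = 2 - 4 \sqrt{2} \sqrt{-15} = 2 - 4 \sqrt{2} i \sqrt{15} = 2 - 4 i \sqrt{30} \approx 2.0 - 21.909 i$)
$\frac{1}{\left(-4484683 + t\right) 1353820} = \frac{1}{\left(-4484683 + \left(2 - 4 i \sqrt{30}\right)\right) 1353820} = \frac{1}{-4484681 - 4 i \sqrt{30}} \cdot \frac{1}{1353820} = \frac{1}{1353820 \left(-4484681 - 4 i \sqrt{30}\right)}$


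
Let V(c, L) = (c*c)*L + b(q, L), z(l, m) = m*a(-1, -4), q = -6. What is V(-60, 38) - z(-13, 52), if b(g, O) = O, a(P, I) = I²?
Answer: 136006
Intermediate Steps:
z(l, m) = 16*m (z(l, m) = m*(-4)² = m*16 = 16*m)
V(c, L) = L + L*c² (V(c, L) = (c*c)*L + L = c²*L + L = L*c² + L = L + L*c²)
V(-60, 38) - z(-13, 52) = 38*(1 + (-60)²) - 16*52 = 38*(1 + 3600) - 1*832 = 38*3601 - 832 = 136838 - 832 = 136006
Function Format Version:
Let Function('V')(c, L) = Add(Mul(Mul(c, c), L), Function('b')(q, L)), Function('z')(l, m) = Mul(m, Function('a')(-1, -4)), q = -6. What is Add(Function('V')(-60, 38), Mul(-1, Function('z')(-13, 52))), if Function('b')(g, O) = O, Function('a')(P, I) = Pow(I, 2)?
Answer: 136006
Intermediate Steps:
Function('z')(l, m) = Mul(16, m) (Function('z')(l, m) = Mul(m, Pow(-4, 2)) = Mul(m, 16) = Mul(16, m))
Function('V')(c, L) = Add(L, Mul(L, Pow(c, 2))) (Function('V')(c, L) = Add(Mul(Mul(c, c), L), L) = Add(Mul(Pow(c, 2), L), L) = Add(Mul(L, Pow(c, 2)), L) = Add(L, Mul(L, Pow(c, 2))))
Add(Function('V')(-60, 38), Mul(-1, Function('z')(-13, 52))) = Add(Mul(38, Add(1, Pow(-60, 2))), Mul(-1, Mul(16, 52))) = Add(Mul(38, Add(1, 3600)), Mul(-1, 832)) = Add(Mul(38, 3601), -832) = Add(136838, -832) = 136006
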